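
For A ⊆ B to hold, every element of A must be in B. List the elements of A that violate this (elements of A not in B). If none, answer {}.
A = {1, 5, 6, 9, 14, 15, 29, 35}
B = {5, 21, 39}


Set A = {1, 5, 6, 9, 14, 15, 29, 35}
Set B = {5, 21, 39}
Check each element of A against B:
1 ∉ B (include), 5 ∈ B, 6 ∉ B (include), 9 ∉ B (include), 14 ∉ B (include), 15 ∉ B (include), 29 ∉ B (include), 35 ∉ B (include)
Elements of A not in B: {1, 6, 9, 14, 15, 29, 35}

{1, 6, 9, 14, 15, 29, 35}


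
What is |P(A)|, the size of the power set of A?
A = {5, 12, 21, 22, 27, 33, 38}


Set A = {5, 12, 21, 22, 27, 33, 38}
|A| = 7
The power set P(A) contains all subsets of A.
|P(A)| = 2^|A| = 2^7 = 128

128


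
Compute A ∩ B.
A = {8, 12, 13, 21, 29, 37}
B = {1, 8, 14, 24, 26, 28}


Set A = {8, 12, 13, 21, 29, 37}
Set B = {1, 8, 14, 24, 26, 28}
A ∩ B includes only elements in both sets.
Check each element of A against B:
8 ✓, 12 ✗, 13 ✗, 21 ✗, 29 ✗, 37 ✗
A ∩ B = {8}

{8}


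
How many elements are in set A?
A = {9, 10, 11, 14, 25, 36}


Set A = {9, 10, 11, 14, 25, 36}
Listing elements: 9, 10, 11, 14, 25, 36
Counting: 6 elements
|A| = 6

6


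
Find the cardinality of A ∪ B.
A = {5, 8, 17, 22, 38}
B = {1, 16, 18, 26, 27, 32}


Set A = {5, 8, 17, 22, 38}, |A| = 5
Set B = {1, 16, 18, 26, 27, 32}, |B| = 6
A ∩ B = {}, |A ∩ B| = 0
|A ∪ B| = |A| + |B| - |A ∩ B| = 5 + 6 - 0 = 11

11


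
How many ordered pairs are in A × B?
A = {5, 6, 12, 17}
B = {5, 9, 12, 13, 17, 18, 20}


Set A = {5, 6, 12, 17} has 4 elements.
Set B = {5, 9, 12, 13, 17, 18, 20} has 7 elements.
|A × B| = |A| × |B| = 4 × 7 = 28

28


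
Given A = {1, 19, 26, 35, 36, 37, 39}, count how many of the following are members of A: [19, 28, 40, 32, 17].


Set A = {1, 19, 26, 35, 36, 37, 39}
Candidates: [19, 28, 40, 32, 17]
Check each candidate:
19 ∈ A, 28 ∉ A, 40 ∉ A, 32 ∉ A, 17 ∉ A
Count of candidates in A: 1

1


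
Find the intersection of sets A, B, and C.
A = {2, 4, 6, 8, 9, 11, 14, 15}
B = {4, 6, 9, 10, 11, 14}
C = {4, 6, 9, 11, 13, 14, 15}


Set A = {2, 4, 6, 8, 9, 11, 14, 15}
Set B = {4, 6, 9, 10, 11, 14}
Set C = {4, 6, 9, 11, 13, 14, 15}
First, A ∩ B = {4, 6, 9, 11, 14}
Then, (A ∩ B) ∩ C = {4, 6, 9, 11, 14}

{4, 6, 9, 11, 14}


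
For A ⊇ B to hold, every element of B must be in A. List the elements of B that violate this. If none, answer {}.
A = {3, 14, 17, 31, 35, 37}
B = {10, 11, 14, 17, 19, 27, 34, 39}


Set A = {3, 14, 17, 31, 35, 37}
Set B = {10, 11, 14, 17, 19, 27, 34, 39}
Check each element of B against A:
10 ∉ A (include), 11 ∉ A (include), 14 ∈ A, 17 ∈ A, 19 ∉ A (include), 27 ∉ A (include), 34 ∉ A (include), 39 ∉ A (include)
Elements of B not in A: {10, 11, 19, 27, 34, 39}

{10, 11, 19, 27, 34, 39}


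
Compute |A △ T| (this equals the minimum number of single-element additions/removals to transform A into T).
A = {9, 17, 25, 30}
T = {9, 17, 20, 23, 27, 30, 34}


Set A = {9, 17, 25, 30}
Set T = {9, 17, 20, 23, 27, 30, 34}
Elements to remove from A (in A, not in T): {25} → 1 removals
Elements to add to A (in T, not in A): {20, 23, 27, 34} → 4 additions
Total edits = 1 + 4 = 5

5


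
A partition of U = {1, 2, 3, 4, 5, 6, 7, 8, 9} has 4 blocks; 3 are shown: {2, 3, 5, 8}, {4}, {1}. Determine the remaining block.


U = {1, 2, 3, 4, 5, 6, 7, 8, 9}
Shown blocks: {2, 3, 5, 8}, {4}, {1}
A partition's blocks are pairwise disjoint and cover U, so the missing block = U \ (union of shown blocks).
Union of shown blocks: {1, 2, 3, 4, 5, 8}
Missing block = U \ (union) = {6, 7, 9}

{6, 7, 9}


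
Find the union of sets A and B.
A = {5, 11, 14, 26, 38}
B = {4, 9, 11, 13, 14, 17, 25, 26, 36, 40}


Set A = {5, 11, 14, 26, 38}
Set B = {4, 9, 11, 13, 14, 17, 25, 26, 36, 40}
A ∪ B includes all elements in either set.
Elements from A: {5, 11, 14, 26, 38}
Elements from B not already included: {4, 9, 13, 17, 25, 36, 40}
A ∪ B = {4, 5, 9, 11, 13, 14, 17, 25, 26, 36, 38, 40}

{4, 5, 9, 11, 13, 14, 17, 25, 26, 36, 38, 40}


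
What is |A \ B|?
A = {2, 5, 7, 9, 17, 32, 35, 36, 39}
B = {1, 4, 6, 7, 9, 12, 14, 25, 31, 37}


Set A = {2, 5, 7, 9, 17, 32, 35, 36, 39}
Set B = {1, 4, 6, 7, 9, 12, 14, 25, 31, 37}
A \ B = {2, 5, 17, 32, 35, 36, 39}
|A \ B| = 7

7


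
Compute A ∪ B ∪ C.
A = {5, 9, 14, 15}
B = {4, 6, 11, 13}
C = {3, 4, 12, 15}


Set A = {5, 9, 14, 15}
Set B = {4, 6, 11, 13}
Set C = {3, 4, 12, 15}
First, A ∪ B = {4, 5, 6, 9, 11, 13, 14, 15}
Then, (A ∪ B) ∪ C = {3, 4, 5, 6, 9, 11, 12, 13, 14, 15}

{3, 4, 5, 6, 9, 11, 12, 13, 14, 15}


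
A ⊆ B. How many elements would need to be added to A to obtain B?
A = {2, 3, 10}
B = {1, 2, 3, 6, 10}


Set A = {2, 3, 10}, |A| = 3
Set B = {1, 2, 3, 6, 10}, |B| = 5
Since A ⊆ B: B \ A = {1, 6}
|B| - |A| = 5 - 3 = 2

2


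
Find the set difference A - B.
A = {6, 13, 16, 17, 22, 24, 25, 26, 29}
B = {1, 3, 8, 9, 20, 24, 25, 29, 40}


Set A = {6, 13, 16, 17, 22, 24, 25, 26, 29}
Set B = {1, 3, 8, 9, 20, 24, 25, 29, 40}
A \ B includes elements in A that are not in B.
Check each element of A:
6 (not in B, keep), 13 (not in B, keep), 16 (not in B, keep), 17 (not in B, keep), 22 (not in B, keep), 24 (in B, remove), 25 (in B, remove), 26 (not in B, keep), 29 (in B, remove)
A \ B = {6, 13, 16, 17, 22, 26}

{6, 13, 16, 17, 22, 26}


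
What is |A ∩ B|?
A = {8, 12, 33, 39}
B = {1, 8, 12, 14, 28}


Set A = {8, 12, 33, 39}
Set B = {1, 8, 12, 14, 28}
A ∩ B = {8, 12}
|A ∩ B| = 2

2


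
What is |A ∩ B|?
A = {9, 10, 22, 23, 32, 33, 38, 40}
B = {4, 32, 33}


Set A = {9, 10, 22, 23, 32, 33, 38, 40}
Set B = {4, 32, 33}
A ∩ B = {32, 33}
|A ∩ B| = 2

2


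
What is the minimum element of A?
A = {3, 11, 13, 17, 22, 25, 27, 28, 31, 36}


Set A = {3, 11, 13, 17, 22, 25, 27, 28, 31, 36}
Elements in ascending order: 3, 11, 13, 17, 22, 25, 27, 28, 31, 36
The smallest element is 3.

3


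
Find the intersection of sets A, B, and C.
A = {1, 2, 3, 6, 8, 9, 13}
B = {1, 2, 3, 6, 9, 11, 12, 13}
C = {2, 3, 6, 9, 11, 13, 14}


Set A = {1, 2, 3, 6, 8, 9, 13}
Set B = {1, 2, 3, 6, 9, 11, 12, 13}
Set C = {2, 3, 6, 9, 11, 13, 14}
First, A ∩ B = {1, 2, 3, 6, 9, 13}
Then, (A ∩ B) ∩ C = {2, 3, 6, 9, 13}

{2, 3, 6, 9, 13}


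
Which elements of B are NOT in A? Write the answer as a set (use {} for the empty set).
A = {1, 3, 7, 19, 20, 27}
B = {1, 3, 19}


Set A = {1, 3, 7, 19, 20, 27}
Set B = {1, 3, 19}
Check each element of B against A:
1 ∈ A, 3 ∈ A, 19 ∈ A
Elements of B not in A: {}

{}


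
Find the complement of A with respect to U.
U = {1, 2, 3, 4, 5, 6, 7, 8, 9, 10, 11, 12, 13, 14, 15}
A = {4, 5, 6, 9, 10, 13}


Universal set U = {1, 2, 3, 4, 5, 6, 7, 8, 9, 10, 11, 12, 13, 14, 15}
Set A = {4, 5, 6, 9, 10, 13}
A' = U \ A = elements in U but not in A
Checking each element of U:
1 (not in A, include), 2 (not in A, include), 3 (not in A, include), 4 (in A, exclude), 5 (in A, exclude), 6 (in A, exclude), 7 (not in A, include), 8 (not in A, include), 9 (in A, exclude), 10 (in A, exclude), 11 (not in A, include), 12 (not in A, include), 13 (in A, exclude), 14 (not in A, include), 15 (not in A, include)
A' = {1, 2, 3, 7, 8, 11, 12, 14, 15}

{1, 2, 3, 7, 8, 11, 12, 14, 15}


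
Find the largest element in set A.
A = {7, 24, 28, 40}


Set A = {7, 24, 28, 40}
Elements in ascending order: 7, 24, 28, 40
The largest element is 40.

40


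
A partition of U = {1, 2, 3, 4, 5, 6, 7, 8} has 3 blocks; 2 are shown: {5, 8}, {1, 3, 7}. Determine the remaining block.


U = {1, 2, 3, 4, 5, 6, 7, 8}
Shown blocks: {5, 8}, {1, 3, 7}
A partition's blocks are pairwise disjoint and cover U, so the missing block = U \ (union of shown blocks).
Union of shown blocks: {1, 3, 5, 7, 8}
Missing block = U \ (union) = {2, 4, 6}

{2, 4, 6}


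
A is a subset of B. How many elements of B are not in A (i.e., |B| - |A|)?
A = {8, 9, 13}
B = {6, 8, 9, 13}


Set A = {8, 9, 13}, |A| = 3
Set B = {6, 8, 9, 13}, |B| = 4
Since A ⊆ B: B \ A = {6}
|B| - |A| = 4 - 3 = 1

1


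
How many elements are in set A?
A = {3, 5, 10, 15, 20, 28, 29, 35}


Set A = {3, 5, 10, 15, 20, 28, 29, 35}
Listing elements: 3, 5, 10, 15, 20, 28, 29, 35
Counting: 8 elements
|A| = 8

8


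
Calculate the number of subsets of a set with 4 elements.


The set has 4 elements.
The power set contains all possible subsets.
|P(A)| = 2^|A| = 2^4 = 16

16


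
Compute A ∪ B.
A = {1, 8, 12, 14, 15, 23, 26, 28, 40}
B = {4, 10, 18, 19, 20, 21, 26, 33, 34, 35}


Set A = {1, 8, 12, 14, 15, 23, 26, 28, 40}
Set B = {4, 10, 18, 19, 20, 21, 26, 33, 34, 35}
A ∪ B includes all elements in either set.
Elements from A: {1, 8, 12, 14, 15, 23, 26, 28, 40}
Elements from B not already included: {4, 10, 18, 19, 20, 21, 33, 34, 35}
A ∪ B = {1, 4, 8, 10, 12, 14, 15, 18, 19, 20, 21, 23, 26, 28, 33, 34, 35, 40}

{1, 4, 8, 10, 12, 14, 15, 18, 19, 20, 21, 23, 26, 28, 33, 34, 35, 40}


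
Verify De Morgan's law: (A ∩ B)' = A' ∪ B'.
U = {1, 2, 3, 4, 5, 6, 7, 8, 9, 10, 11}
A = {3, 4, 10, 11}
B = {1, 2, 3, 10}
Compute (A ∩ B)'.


U = {1, 2, 3, 4, 5, 6, 7, 8, 9, 10, 11}
A = {3, 4, 10, 11}, B = {1, 2, 3, 10}
A ∩ B = {3, 10}
(A ∩ B)' = U \ (A ∩ B) = {1, 2, 4, 5, 6, 7, 8, 9, 11}
Verification via A' ∪ B': A' = {1, 2, 5, 6, 7, 8, 9}, B' = {4, 5, 6, 7, 8, 9, 11}
A' ∪ B' = {1, 2, 4, 5, 6, 7, 8, 9, 11} ✓

{1, 2, 4, 5, 6, 7, 8, 9, 11}


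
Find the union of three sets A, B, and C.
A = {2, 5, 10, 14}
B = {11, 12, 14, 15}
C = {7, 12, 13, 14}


Set A = {2, 5, 10, 14}
Set B = {11, 12, 14, 15}
Set C = {7, 12, 13, 14}
First, A ∪ B = {2, 5, 10, 11, 12, 14, 15}
Then, (A ∪ B) ∪ C = {2, 5, 7, 10, 11, 12, 13, 14, 15}

{2, 5, 7, 10, 11, 12, 13, 14, 15}


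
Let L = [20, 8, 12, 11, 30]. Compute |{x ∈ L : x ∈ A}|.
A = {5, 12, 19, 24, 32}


Set A = {5, 12, 19, 24, 32}
Candidates: [20, 8, 12, 11, 30]
Check each candidate:
20 ∉ A, 8 ∉ A, 12 ∈ A, 11 ∉ A, 30 ∉ A
Count of candidates in A: 1

1


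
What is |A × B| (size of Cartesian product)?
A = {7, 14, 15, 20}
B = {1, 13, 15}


Set A = {7, 14, 15, 20} has 4 elements.
Set B = {1, 13, 15} has 3 elements.
|A × B| = |A| × |B| = 4 × 3 = 12

12


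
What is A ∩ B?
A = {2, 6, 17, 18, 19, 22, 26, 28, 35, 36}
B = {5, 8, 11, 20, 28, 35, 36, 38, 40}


Set A = {2, 6, 17, 18, 19, 22, 26, 28, 35, 36}
Set B = {5, 8, 11, 20, 28, 35, 36, 38, 40}
A ∩ B includes only elements in both sets.
Check each element of A against B:
2 ✗, 6 ✗, 17 ✗, 18 ✗, 19 ✗, 22 ✗, 26 ✗, 28 ✓, 35 ✓, 36 ✓
A ∩ B = {28, 35, 36}

{28, 35, 36}


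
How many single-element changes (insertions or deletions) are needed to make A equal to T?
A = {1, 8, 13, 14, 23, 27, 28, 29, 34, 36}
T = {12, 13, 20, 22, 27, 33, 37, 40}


Set A = {1, 8, 13, 14, 23, 27, 28, 29, 34, 36}
Set T = {12, 13, 20, 22, 27, 33, 37, 40}
Elements to remove from A (in A, not in T): {1, 8, 14, 23, 28, 29, 34, 36} → 8 removals
Elements to add to A (in T, not in A): {12, 20, 22, 33, 37, 40} → 6 additions
Total edits = 8 + 6 = 14

14


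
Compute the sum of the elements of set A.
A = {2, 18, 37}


Set A = {2, 18, 37}
Sum = 2 + 18 + 37 = 57

57


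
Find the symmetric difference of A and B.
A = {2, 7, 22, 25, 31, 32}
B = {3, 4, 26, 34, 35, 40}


Set A = {2, 7, 22, 25, 31, 32}
Set B = {3, 4, 26, 34, 35, 40}
A △ B = (A \ B) ∪ (B \ A)
Elements in A but not B: {2, 7, 22, 25, 31, 32}
Elements in B but not A: {3, 4, 26, 34, 35, 40}
A △ B = {2, 3, 4, 7, 22, 25, 26, 31, 32, 34, 35, 40}

{2, 3, 4, 7, 22, 25, 26, 31, 32, 34, 35, 40}


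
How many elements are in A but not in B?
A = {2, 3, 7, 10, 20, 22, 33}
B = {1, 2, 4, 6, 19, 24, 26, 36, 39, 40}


Set A = {2, 3, 7, 10, 20, 22, 33}
Set B = {1, 2, 4, 6, 19, 24, 26, 36, 39, 40}
A \ B = {3, 7, 10, 20, 22, 33}
|A \ B| = 6

6


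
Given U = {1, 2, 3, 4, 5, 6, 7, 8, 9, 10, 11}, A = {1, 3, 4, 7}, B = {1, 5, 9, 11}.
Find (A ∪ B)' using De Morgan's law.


U = {1, 2, 3, 4, 5, 6, 7, 8, 9, 10, 11}
A = {1, 3, 4, 7}, B = {1, 5, 9, 11}
A ∪ B = {1, 3, 4, 5, 7, 9, 11}
(A ∪ B)' = U \ (A ∪ B) = {2, 6, 8, 10}
Verification via A' ∩ B': A' = {2, 5, 6, 8, 9, 10, 11}, B' = {2, 3, 4, 6, 7, 8, 10}
A' ∩ B' = {2, 6, 8, 10} ✓

{2, 6, 8, 10}


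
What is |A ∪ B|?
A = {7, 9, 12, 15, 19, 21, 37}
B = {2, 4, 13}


Set A = {7, 9, 12, 15, 19, 21, 37}, |A| = 7
Set B = {2, 4, 13}, |B| = 3
A ∩ B = {}, |A ∩ B| = 0
|A ∪ B| = |A| + |B| - |A ∩ B| = 7 + 3 - 0 = 10

10


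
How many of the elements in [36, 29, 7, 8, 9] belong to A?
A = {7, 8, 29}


Set A = {7, 8, 29}
Candidates: [36, 29, 7, 8, 9]
Check each candidate:
36 ∉ A, 29 ∈ A, 7 ∈ A, 8 ∈ A, 9 ∉ A
Count of candidates in A: 3

3


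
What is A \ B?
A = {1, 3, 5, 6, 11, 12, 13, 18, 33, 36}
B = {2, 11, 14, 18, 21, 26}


Set A = {1, 3, 5, 6, 11, 12, 13, 18, 33, 36}
Set B = {2, 11, 14, 18, 21, 26}
A \ B includes elements in A that are not in B.
Check each element of A:
1 (not in B, keep), 3 (not in B, keep), 5 (not in B, keep), 6 (not in B, keep), 11 (in B, remove), 12 (not in B, keep), 13 (not in B, keep), 18 (in B, remove), 33 (not in B, keep), 36 (not in B, keep)
A \ B = {1, 3, 5, 6, 12, 13, 33, 36}

{1, 3, 5, 6, 12, 13, 33, 36}


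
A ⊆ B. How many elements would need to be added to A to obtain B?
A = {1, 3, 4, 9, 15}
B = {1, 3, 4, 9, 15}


Set A = {1, 3, 4, 9, 15}, |A| = 5
Set B = {1, 3, 4, 9, 15}, |B| = 5
Since A ⊆ B: B \ A = {}
|B| - |A| = 5 - 5 = 0

0


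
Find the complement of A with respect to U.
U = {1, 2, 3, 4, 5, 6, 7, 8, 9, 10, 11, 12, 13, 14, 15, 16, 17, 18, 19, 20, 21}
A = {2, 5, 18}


Universal set U = {1, 2, 3, 4, 5, 6, 7, 8, 9, 10, 11, 12, 13, 14, 15, 16, 17, 18, 19, 20, 21}
Set A = {2, 5, 18}
A' = U \ A = elements in U but not in A
Checking each element of U:
1 (not in A, include), 2 (in A, exclude), 3 (not in A, include), 4 (not in A, include), 5 (in A, exclude), 6 (not in A, include), 7 (not in A, include), 8 (not in A, include), 9 (not in A, include), 10 (not in A, include), 11 (not in A, include), 12 (not in A, include), 13 (not in A, include), 14 (not in A, include), 15 (not in A, include), 16 (not in A, include), 17 (not in A, include), 18 (in A, exclude), 19 (not in A, include), 20 (not in A, include), 21 (not in A, include)
A' = {1, 3, 4, 6, 7, 8, 9, 10, 11, 12, 13, 14, 15, 16, 17, 19, 20, 21}

{1, 3, 4, 6, 7, 8, 9, 10, 11, 12, 13, 14, 15, 16, 17, 19, 20, 21}


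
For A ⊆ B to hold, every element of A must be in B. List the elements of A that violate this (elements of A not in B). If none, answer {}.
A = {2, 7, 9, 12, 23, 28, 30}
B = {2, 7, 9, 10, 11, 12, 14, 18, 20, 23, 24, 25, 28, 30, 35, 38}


Set A = {2, 7, 9, 12, 23, 28, 30}
Set B = {2, 7, 9, 10, 11, 12, 14, 18, 20, 23, 24, 25, 28, 30, 35, 38}
Check each element of A against B:
2 ∈ B, 7 ∈ B, 9 ∈ B, 12 ∈ B, 23 ∈ B, 28 ∈ B, 30 ∈ B
Elements of A not in B: {}

{}


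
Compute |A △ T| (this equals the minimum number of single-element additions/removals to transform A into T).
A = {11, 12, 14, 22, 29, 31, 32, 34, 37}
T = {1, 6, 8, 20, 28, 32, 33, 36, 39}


Set A = {11, 12, 14, 22, 29, 31, 32, 34, 37}
Set T = {1, 6, 8, 20, 28, 32, 33, 36, 39}
Elements to remove from A (in A, not in T): {11, 12, 14, 22, 29, 31, 34, 37} → 8 removals
Elements to add to A (in T, not in A): {1, 6, 8, 20, 28, 33, 36, 39} → 8 additions
Total edits = 8 + 8 = 16

16


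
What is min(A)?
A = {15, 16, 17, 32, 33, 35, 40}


Set A = {15, 16, 17, 32, 33, 35, 40}
Elements in ascending order: 15, 16, 17, 32, 33, 35, 40
The smallest element is 15.

15


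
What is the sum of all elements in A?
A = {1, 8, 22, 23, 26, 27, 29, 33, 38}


Set A = {1, 8, 22, 23, 26, 27, 29, 33, 38}
Sum = 1 + 8 + 22 + 23 + 26 + 27 + 29 + 33 + 38 = 207

207


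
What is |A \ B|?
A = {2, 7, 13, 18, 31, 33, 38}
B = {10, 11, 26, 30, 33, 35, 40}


Set A = {2, 7, 13, 18, 31, 33, 38}
Set B = {10, 11, 26, 30, 33, 35, 40}
A \ B = {2, 7, 13, 18, 31, 38}
|A \ B| = 6

6


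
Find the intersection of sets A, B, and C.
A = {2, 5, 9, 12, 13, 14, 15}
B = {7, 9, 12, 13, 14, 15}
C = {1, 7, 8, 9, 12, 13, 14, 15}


Set A = {2, 5, 9, 12, 13, 14, 15}
Set B = {7, 9, 12, 13, 14, 15}
Set C = {1, 7, 8, 9, 12, 13, 14, 15}
First, A ∩ B = {9, 12, 13, 14, 15}
Then, (A ∩ B) ∩ C = {9, 12, 13, 14, 15}

{9, 12, 13, 14, 15}


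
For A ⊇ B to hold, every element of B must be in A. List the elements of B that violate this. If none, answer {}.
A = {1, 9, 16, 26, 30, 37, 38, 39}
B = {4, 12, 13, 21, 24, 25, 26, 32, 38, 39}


Set A = {1, 9, 16, 26, 30, 37, 38, 39}
Set B = {4, 12, 13, 21, 24, 25, 26, 32, 38, 39}
Check each element of B against A:
4 ∉ A (include), 12 ∉ A (include), 13 ∉ A (include), 21 ∉ A (include), 24 ∉ A (include), 25 ∉ A (include), 26 ∈ A, 32 ∉ A (include), 38 ∈ A, 39 ∈ A
Elements of B not in A: {4, 12, 13, 21, 24, 25, 32}

{4, 12, 13, 21, 24, 25, 32}


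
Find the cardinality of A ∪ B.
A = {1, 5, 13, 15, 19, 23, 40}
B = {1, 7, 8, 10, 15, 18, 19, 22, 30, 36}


Set A = {1, 5, 13, 15, 19, 23, 40}, |A| = 7
Set B = {1, 7, 8, 10, 15, 18, 19, 22, 30, 36}, |B| = 10
A ∩ B = {1, 15, 19}, |A ∩ B| = 3
|A ∪ B| = |A| + |B| - |A ∩ B| = 7 + 10 - 3 = 14

14


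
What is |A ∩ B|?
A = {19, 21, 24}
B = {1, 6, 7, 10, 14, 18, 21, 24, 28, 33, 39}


Set A = {19, 21, 24}
Set B = {1, 6, 7, 10, 14, 18, 21, 24, 28, 33, 39}
A ∩ B = {21, 24}
|A ∩ B| = 2

2


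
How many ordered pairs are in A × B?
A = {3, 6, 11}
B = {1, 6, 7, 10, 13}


Set A = {3, 6, 11} has 3 elements.
Set B = {1, 6, 7, 10, 13} has 5 elements.
|A × B| = |A| × |B| = 3 × 5 = 15

15


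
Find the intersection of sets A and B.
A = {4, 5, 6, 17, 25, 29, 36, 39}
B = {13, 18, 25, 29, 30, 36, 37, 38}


Set A = {4, 5, 6, 17, 25, 29, 36, 39}
Set B = {13, 18, 25, 29, 30, 36, 37, 38}
A ∩ B includes only elements in both sets.
Check each element of A against B:
4 ✗, 5 ✗, 6 ✗, 17 ✗, 25 ✓, 29 ✓, 36 ✓, 39 ✗
A ∩ B = {25, 29, 36}

{25, 29, 36}


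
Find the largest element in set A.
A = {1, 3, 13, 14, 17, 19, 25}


Set A = {1, 3, 13, 14, 17, 19, 25}
Elements in ascending order: 1, 3, 13, 14, 17, 19, 25
The largest element is 25.

25


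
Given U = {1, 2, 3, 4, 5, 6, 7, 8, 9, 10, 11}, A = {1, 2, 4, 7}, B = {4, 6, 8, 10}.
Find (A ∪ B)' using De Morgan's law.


U = {1, 2, 3, 4, 5, 6, 7, 8, 9, 10, 11}
A = {1, 2, 4, 7}, B = {4, 6, 8, 10}
A ∪ B = {1, 2, 4, 6, 7, 8, 10}
(A ∪ B)' = U \ (A ∪ B) = {3, 5, 9, 11}
Verification via A' ∩ B': A' = {3, 5, 6, 8, 9, 10, 11}, B' = {1, 2, 3, 5, 7, 9, 11}
A' ∩ B' = {3, 5, 9, 11} ✓

{3, 5, 9, 11}


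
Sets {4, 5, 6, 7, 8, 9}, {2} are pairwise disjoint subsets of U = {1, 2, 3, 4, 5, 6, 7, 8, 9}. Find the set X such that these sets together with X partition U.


U = {1, 2, 3, 4, 5, 6, 7, 8, 9}
Shown blocks: {4, 5, 6, 7, 8, 9}, {2}
A partition's blocks are pairwise disjoint and cover U, so the missing block = U \ (union of shown blocks).
Union of shown blocks: {2, 4, 5, 6, 7, 8, 9}
Missing block = U \ (union) = {1, 3}

{1, 3}


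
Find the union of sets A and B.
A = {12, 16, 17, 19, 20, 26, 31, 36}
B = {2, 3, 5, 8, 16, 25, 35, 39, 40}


Set A = {12, 16, 17, 19, 20, 26, 31, 36}
Set B = {2, 3, 5, 8, 16, 25, 35, 39, 40}
A ∪ B includes all elements in either set.
Elements from A: {12, 16, 17, 19, 20, 26, 31, 36}
Elements from B not already included: {2, 3, 5, 8, 25, 35, 39, 40}
A ∪ B = {2, 3, 5, 8, 12, 16, 17, 19, 20, 25, 26, 31, 35, 36, 39, 40}

{2, 3, 5, 8, 12, 16, 17, 19, 20, 25, 26, 31, 35, 36, 39, 40}


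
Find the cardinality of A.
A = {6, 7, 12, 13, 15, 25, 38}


Set A = {6, 7, 12, 13, 15, 25, 38}
Listing elements: 6, 7, 12, 13, 15, 25, 38
Counting: 7 elements
|A| = 7

7


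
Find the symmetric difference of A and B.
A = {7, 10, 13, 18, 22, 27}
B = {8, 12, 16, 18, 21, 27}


Set A = {7, 10, 13, 18, 22, 27}
Set B = {8, 12, 16, 18, 21, 27}
A △ B = (A \ B) ∪ (B \ A)
Elements in A but not B: {7, 10, 13, 22}
Elements in B but not A: {8, 12, 16, 21}
A △ B = {7, 8, 10, 12, 13, 16, 21, 22}

{7, 8, 10, 12, 13, 16, 21, 22}


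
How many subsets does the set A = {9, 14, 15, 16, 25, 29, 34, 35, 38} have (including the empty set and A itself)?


Set A = {9, 14, 15, 16, 25, 29, 34, 35, 38}
|A| = 9
The power set P(A) contains all subsets of A.
|P(A)| = 2^|A| = 2^9 = 512

512


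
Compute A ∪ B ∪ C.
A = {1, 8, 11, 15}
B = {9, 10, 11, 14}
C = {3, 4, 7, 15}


Set A = {1, 8, 11, 15}
Set B = {9, 10, 11, 14}
Set C = {3, 4, 7, 15}
First, A ∪ B = {1, 8, 9, 10, 11, 14, 15}
Then, (A ∪ B) ∪ C = {1, 3, 4, 7, 8, 9, 10, 11, 14, 15}

{1, 3, 4, 7, 8, 9, 10, 11, 14, 15}


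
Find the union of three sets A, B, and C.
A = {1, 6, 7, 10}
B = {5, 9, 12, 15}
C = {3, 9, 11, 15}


Set A = {1, 6, 7, 10}
Set B = {5, 9, 12, 15}
Set C = {3, 9, 11, 15}
First, A ∪ B = {1, 5, 6, 7, 9, 10, 12, 15}
Then, (A ∪ B) ∪ C = {1, 3, 5, 6, 7, 9, 10, 11, 12, 15}

{1, 3, 5, 6, 7, 9, 10, 11, 12, 15}


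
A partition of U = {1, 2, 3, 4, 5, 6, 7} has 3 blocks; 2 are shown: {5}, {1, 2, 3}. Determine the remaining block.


U = {1, 2, 3, 4, 5, 6, 7}
Shown blocks: {5}, {1, 2, 3}
A partition's blocks are pairwise disjoint and cover U, so the missing block = U \ (union of shown blocks).
Union of shown blocks: {1, 2, 3, 5}
Missing block = U \ (union) = {4, 6, 7}

{4, 6, 7}


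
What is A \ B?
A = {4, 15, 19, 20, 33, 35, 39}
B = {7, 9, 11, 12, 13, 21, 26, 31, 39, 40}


Set A = {4, 15, 19, 20, 33, 35, 39}
Set B = {7, 9, 11, 12, 13, 21, 26, 31, 39, 40}
A \ B includes elements in A that are not in B.
Check each element of A:
4 (not in B, keep), 15 (not in B, keep), 19 (not in B, keep), 20 (not in B, keep), 33 (not in B, keep), 35 (not in B, keep), 39 (in B, remove)
A \ B = {4, 15, 19, 20, 33, 35}

{4, 15, 19, 20, 33, 35}


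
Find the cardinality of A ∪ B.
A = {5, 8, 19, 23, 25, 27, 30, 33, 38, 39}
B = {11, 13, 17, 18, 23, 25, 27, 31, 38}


Set A = {5, 8, 19, 23, 25, 27, 30, 33, 38, 39}, |A| = 10
Set B = {11, 13, 17, 18, 23, 25, 27, 31, 38}, |B| = 9
A ∩ B = {23, 25, 27, 38}, |A ∩ B| = 4
|A ∪ B| = |A| + |B| - |A ∩ B| = 10 + 9 - 4 = 15

15


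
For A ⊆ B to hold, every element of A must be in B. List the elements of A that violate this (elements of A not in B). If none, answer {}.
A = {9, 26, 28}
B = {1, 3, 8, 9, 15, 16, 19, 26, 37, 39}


Set A = {9, 26, 28}
Set B = {1, 3, 8, 9, 15, 16, 19, 26, 37, 39}
Check each element of A against B:
9 ∈ B, 26 ∈ B, 28 ∉ B (include)
Elements of A not in B: {28}

{28}


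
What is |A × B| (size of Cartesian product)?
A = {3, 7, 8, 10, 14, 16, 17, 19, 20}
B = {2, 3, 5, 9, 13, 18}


Set A = {3, 7, 8, 10, 14, 16, 17, 19, 20} has 9 elements.
Set B = {2, 3, 5, 9, 13, 18} has 6 elements.
|A × B| = |A| × |B| = 9 × 6 = 54

54


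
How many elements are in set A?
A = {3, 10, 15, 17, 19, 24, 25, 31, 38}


Set A = {3, 10, 15, 17, 19, 24, 25, 31, 38}
Listing elements: 3, 10, 15, 17, 19, 24, 25, 31, 38
Counting: 9 elements
|A| = 9

9


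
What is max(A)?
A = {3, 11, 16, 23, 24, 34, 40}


Set A = {3, 11, 16, 23, 24, 34, 40}
Elements in ascending order: 3, 11, 16, 23, 24, 34, 40
The largest element is 40.

40


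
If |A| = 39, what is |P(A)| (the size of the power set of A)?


The set has 39 elements.
The power set contains all possible subsets.
|P(A)| = 2^|A| = 2^39 = 549755813888

549755813888


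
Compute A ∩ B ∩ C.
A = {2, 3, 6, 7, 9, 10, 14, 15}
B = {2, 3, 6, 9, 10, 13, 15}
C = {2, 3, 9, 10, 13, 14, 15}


Set A = {2, 3, 6, 7, 9, 10, 14, 15}
Set B = {2, 3, 6, 9, 10, 13, 15}
Set C = {2, 3, 9, 10, 13, 14, 15}
First, A ∩ B = {2, 3, 6, 9, 10, 15}
Then, (A ∩ B) ∩ C = {2, 3, 9, 10, 15}

{2, 3, 9, 10, 15}


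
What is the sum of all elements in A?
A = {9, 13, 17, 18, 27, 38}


Set A = {9, 13, 17, 18, 27, 38}
Sum = 9 + 13 + 17 + 18 + 27 + 38 = 122

122


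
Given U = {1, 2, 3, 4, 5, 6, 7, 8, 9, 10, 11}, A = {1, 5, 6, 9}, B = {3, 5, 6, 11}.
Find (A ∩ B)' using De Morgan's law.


U = {1, 2, 3, 4, 5, 6, 7, 8, 9, 10, 11}
A = {1, 5, 6, 9}, B = {3, 5, 6, 11}
A ∩ B = {5, 6}
(A ∩ B)' = U \ (A ∩ B) = {1, 2, 3, 4, 7, 8, 9, 10, 11}
Verification via A' ∪ B': A' = {2, 3, 4, 7, 8, 10, 11}, B' = {1, 2, 4, 7, 8, 9, 10}
A' ∪ B' = {1, 2, 3, 4, 7, 8, 9, 10, 11} ✓

{1, 2, 3, 4, 7, 8, 9, 10, 11}


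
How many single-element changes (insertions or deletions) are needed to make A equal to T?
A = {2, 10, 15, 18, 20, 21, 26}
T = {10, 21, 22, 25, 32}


Set A = {2, 10, 15, 18, 20, 21, 26}
Set T = {10, 21, 22, 25, 32}
Elements to remove from A (in A, not in T): {2, 15, 18, 20, 26} → 5 removals
Elements to add to A (in T, not in A): {22, 25, 32} → 3 additions
Total edits = 5 + 3 = 8

8


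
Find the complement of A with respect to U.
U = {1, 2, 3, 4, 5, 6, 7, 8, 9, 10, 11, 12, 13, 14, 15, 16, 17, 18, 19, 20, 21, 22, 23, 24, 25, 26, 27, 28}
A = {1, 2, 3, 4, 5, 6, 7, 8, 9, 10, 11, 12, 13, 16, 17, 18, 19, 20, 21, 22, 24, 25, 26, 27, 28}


Universal set U = {1, 2, 3, 4, 5, 6, 7, 8, 9, 10, 11, 12, 13, 14, 15, 16, 17, 18, 19, 20, 21, 22, 23, 24, 25, 26, 27, 28}
Set A = {1, 2, 3, 4, 5, 6, 7, 8, 9, 10, 11, 12, 13, 16, 17, 18, 19, 20, 21, 22, 24, 25, 26, 27, 28}
A' = U \ A = elements in U but not in A
Checking each element of U:
1 (in A, exclude), 2 (in A, exclude), 3 (in A, exclude), 4 (in A, exclude), 5 (in A, exclude), 6 (in A, exclude), 7 (in A, exclude), 8 (in A, exclude), 9 (in A, exclude), 10 (in A, exclude), 11 (in A, exclude), 12 (in A, exclude), 13 (in A, exclude), 14 (not in A, include), 15 (not in A, include), 16 (in A, exclude), 17 (in A, exclude), 18 (in A, exclude), 19 (in A, exclude), 20 (in A, exclude), 21 (in A, exclude), 22 (in A, exclude), 23 (not in A, include), 24 (in A, exclude), 25 (in A, exclude), 26 (in A, exclude), 27 (in A, exclude), 28 (in A, exclude)
A' = {14, 15, 23}

{14, 15, 23}


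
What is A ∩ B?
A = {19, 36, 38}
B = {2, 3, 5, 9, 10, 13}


Set A = {19, 36, 38}
Set B = {2, 3, 5, 9, 10, 13}
A ∩ B includes only elements in both sets.
Check each element of A against B:
19 ✗, 36 ✗, 38 ✗
A ∩ B = {}

{}


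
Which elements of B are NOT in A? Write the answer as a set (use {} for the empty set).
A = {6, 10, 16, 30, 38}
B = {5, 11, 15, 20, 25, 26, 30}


Set A = {6, 10, 16, 30, 38}
Set B = {5, 11, 15, 20, 25, 26, 30}
Check each element of B against A:
5 ∉ A (include), 11 ∉ A (include), 15 ∉ A (include), 20 ∉ A (include), 25 ∉ A (include), 26 ∉ A (include), 30 ∈ A
Elements of B not in A: {5, 11, 15, 20, 25, 26}

{5, 11, 15, 20, 25, 26}


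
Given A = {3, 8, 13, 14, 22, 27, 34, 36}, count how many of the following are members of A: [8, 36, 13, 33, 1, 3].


Set A = {3, 8, 13, 14, 22, 27, 34, 36}
Candidates: [8, 36, 13, 33, 1, 3]
Check each candidate:
8 ∈ A, 36 ∈ A, 13 ∈ A, 33 ∉ A, 1 ∉ A, 3 ∈ A
Count of candidates in A: 4

4


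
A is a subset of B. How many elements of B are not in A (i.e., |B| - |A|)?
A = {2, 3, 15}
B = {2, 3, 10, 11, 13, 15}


Set A = {2, 3, 15}, |A| = 3
Set B = {2, 3, 10, 11, 13, 15}, |B| = 6
Since A ⊆ B: B \ A = {10, 11, 13}
|B| - |A| = 6 - 3 = 3

3


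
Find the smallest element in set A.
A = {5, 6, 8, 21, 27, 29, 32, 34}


Set A = {5, 6, 8, 21, 27, 29, 32, 34}
Elements in ascending order: 5, 6, 8, 21, 27, 29, 32, 34
The smallest element is 5.

5


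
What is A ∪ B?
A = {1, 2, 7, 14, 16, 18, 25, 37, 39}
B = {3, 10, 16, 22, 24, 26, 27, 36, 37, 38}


Set A = {1, 2, 7, 14, 16, 18, 25, 37, 39}
Set B = {3, 10, 16, 22, 24, 26, 27, 36, 37, 38}
A ∪ B includes all elements in either set.
Elements from A: {1, 2, 7, 14, 16, 18, 25, 37, 39}
Elements from B not already included: {3, 10, 22, 24, 26, 27, 36, 38}
A ∪ B = {1, 2, 3, 7, 10, 14, 16, 18, 22, 24, 25, 26, 27, 36, 37, 38, 39}

{1, 2, 3, 7, 10, 14, 16, 18, 22, 24, 25, 26, 27, 36, 37, 38, 39}


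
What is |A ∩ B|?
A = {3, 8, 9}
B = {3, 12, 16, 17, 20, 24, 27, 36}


Set A = {3, 8, 9}
Set B = {3, 12, 16, 17, 20, 24, 27, 36}
A ∩ B = {3}
|A ∩ B| = 1

1


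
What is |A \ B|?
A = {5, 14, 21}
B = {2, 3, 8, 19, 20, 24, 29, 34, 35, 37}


Set A = {5, 14, 21}
Set B = {2, 3, 8, 19, 20, 24, 29, 34, 35, 37}
A \ B = {5, 14, 21}
|A \ B| = 3

3


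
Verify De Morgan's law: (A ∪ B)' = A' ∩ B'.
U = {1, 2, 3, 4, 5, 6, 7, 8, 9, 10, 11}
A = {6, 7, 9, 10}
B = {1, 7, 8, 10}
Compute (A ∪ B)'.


U = {1, 2, 3, 4, 5, 6, 7, 8, 9, 10, 11}
A = {6, 7, 9, 10}, B = {1, 7, 8, 10}
A ∪ B = {1, 6, 7, 8, 9, 10}
(A ∪ B)' = U \ (A ∪ B) = {2, 3, 4, 5, 11}
Verification via A' ∩ B': A' = {1, 2, 3, 4, 5, 8, 11}, B' = {2, 3, 4, 5, 6, 9, 11}
A' ∩ B' = {2, 3, 4, 5, 11} ✓

{2, 3, 4, 5, 11}


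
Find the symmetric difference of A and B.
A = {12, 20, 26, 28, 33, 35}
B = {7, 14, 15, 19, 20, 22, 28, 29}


Set A = {12, 20, 26, 28, 33, 35}
Set B = {7, 14, 15, 19, 20, 22, 28, 29}
A △ B = (A \ B) ∪ (B \ A)
Elements in A but not B: {12, 26, 33, 35}
Elements in B but not A: {7, 14, 15, 19, 22, 29}
A △ B = {7, 12, 14, 15, 19, 22, 26, 29, 33, 35}

{7, 12, 14, 15, 19, 22, 26, 29, 33, 35}


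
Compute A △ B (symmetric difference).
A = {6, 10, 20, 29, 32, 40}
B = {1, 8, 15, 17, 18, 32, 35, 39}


Set A = {6, 10, 20, 29, 32, 40}
Set B = {1, 8, 15, 17, 18, 32, 35, 39}
A △ B = (A \ B) ∪ (B \ A)
Elements in A but not B: {6, 10, 20, 29, 40}
Elements in B but not A: {1, 8, 15, 17, 18, 35, 39}
A △ B = {1, 6, 8, 10, 15, 17, 18, 20, 29, 35, 39, 40}

{1, 6, 8, 10, 15, 17, 18, 20, 29, 35, 39, 40}


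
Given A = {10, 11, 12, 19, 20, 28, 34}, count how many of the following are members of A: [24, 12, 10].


Set A = {10, 11, 12, 19, 20, 28, 34}
Candidates: [24, 12, 10]
Check each candidate:
24 ∉ A, 12 ∈ A, 10 ∈ A
Count of candidates in A: 2

2


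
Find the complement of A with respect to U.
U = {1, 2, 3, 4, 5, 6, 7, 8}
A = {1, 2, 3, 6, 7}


Universal set U = {1, 2, 3, 4, 5, 6, 7, 8}
Set A = {1, 2, 3, 6, 7}
A' = U \ A = elements in U but not in A
Checking each element of U:
1 (in A, exclude), 2 (in A, exclude), 3 (in A, exclude), 4 (not in A, include), 5 (not in A, include), 6 (in A, exclude), 7 (in A, exclude), 8 (not in A, include)
A' = {4, 5, 8}

{4, 5, 8}


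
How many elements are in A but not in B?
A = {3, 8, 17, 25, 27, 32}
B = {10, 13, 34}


Set A = {3, 8, 17, 25, 27, 32}
Set B = {10, 13, 34}
A \ B = {3, 8, 17, 25, 27, 32}
|A \ B| = 6

6


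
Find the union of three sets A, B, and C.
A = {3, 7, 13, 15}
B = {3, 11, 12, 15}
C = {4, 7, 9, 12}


Set A = {3, 7, 13, 15}
Set B = {3, 11, 12, 15}
Set C = {4, 7, 9, 12}
First, A ∪ B = {3, 7, 11, 12, 13, 15}
Then, (A ∪ B) ∪ C = {3, 4, 7, 9, 11, 12, 13, 15}

{3, 4, 7, 9, 11, 12, 13, 15}


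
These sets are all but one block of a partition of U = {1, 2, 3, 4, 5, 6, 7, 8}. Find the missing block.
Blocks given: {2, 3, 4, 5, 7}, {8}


U = {1, 2, 3, 4, 5, 6, 7, 8}
Shown blocks: {2, 3, 4, 5, 7}, {8}
A partition's blocks are pairwise disjoint and cover U, so the missing block = U \ (union of shown blocks).
Union of shown blocks: {2, 3, 4, 5, 7, 8}
Missing block = U \ (union) = {1, 6}

{1, 6}


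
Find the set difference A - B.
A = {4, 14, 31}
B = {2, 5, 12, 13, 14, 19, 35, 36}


Set A = {4, 14, 31}
Set B = {2, 5, 12, 13, 14, 19, 35, 36}
A \ B includes elements in A that are not in B.
Check each element of A:
4 (not in B, keep), 14 (in B, remove), 31 (not in B, keep)
A \ B = {4, 31}

{4, 31}


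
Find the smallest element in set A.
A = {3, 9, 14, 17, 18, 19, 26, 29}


Set A = {3, 9, 14, 17, 18, 19, 26, 29}
Elements in ascending order: 3, 9, 14, 17, 18, 19, 26, 29
The smallest element is 3.

3


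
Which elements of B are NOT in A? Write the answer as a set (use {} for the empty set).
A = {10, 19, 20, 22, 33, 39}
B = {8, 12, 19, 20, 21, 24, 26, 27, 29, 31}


Set A = {10, 19, 20, 22, 33, 39}
Set B = {8, 12, 19, 20, 21, 24, 26, 27, 29, 31}
Check each element of B against A:
8 ∉ A (include), 12 ∉ A (include), 19 ∈ A, 20 ∈ A, 21 ∉ A (include), 24 ∉ A (include), 26 ∉ A (include), 27 ∉ A (include), 29 ∉ A (include), 31 ∉ A (include)
Elements of B not in A: {8, 12, 21, 24, 26, 27, 29, 31}

{8, 12, 21, 24, 26, 27, 29, 31}


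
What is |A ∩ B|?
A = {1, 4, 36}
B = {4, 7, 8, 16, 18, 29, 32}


Set A = {1, 4, 36}
Set B = {4, 7, 8, 16, 18, 29, 32}
A ∩ B = {4}
|A ∩ B| = 1

1


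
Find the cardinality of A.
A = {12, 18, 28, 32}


Set A = {12, 18, 28, 32}
Listing elements: 12, 18, 28, 32
Counting: 4 elements
|A| = 4

4


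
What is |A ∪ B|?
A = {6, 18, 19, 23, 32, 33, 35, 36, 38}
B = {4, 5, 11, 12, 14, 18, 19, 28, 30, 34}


Set A = {6, 18, 19, 23, 32, 33, 35, 36, 38}, |A| = 9
Set B = {4, 5, 11, 12, 14, 18, 19, 28, 30, 34}, |B| = 10
A ∩ B = {18, 19}, |A ∩ B| = 2
|A ∪ B| = |A| + |B| - |A ∩ B| = 9 + 10 - 2 = 17

17


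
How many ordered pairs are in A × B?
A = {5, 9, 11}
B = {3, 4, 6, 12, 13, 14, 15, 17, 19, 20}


Set A = {5, 9, 11} has 3 elements.
Set B = {3, 4, 6, 12, 13, 14, 15, 17, 19, 20} has 10 elements.
|A × B| = |A| × |B| = 3 × 10 = 30

30


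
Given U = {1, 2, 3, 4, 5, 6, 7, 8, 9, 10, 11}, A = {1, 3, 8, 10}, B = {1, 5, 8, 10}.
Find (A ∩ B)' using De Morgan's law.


U = {1, 2, 3, 4, 5, 6, 7, 8, 9, 10, 11}
A = {1, 3, 8, 10}, B = {1, 5, 8, 10}
A ∩ B = {1, 8, 10}
(A ∩ B)' = U \ (A ∩ B) = {2, 3, 4, 5, 6, 7, 9, 11}
Verification via A' ∪ B': A' = {2, 4, 5, 6, 7, 9, 11}, B' = {2, 3, 4, 6, 7, 9, 11}
A' ∪ B' = {2, 3, 4, 5, 6, 7, 9, 11} ✓

{2, 3, 4, 5, 6, 7, 9, 11}


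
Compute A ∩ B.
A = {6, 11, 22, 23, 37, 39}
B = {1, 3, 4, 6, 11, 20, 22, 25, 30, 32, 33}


Set A = {6, 11, 22, 23, 37, 39}
Set B = {1, 3, 4, 6, 11, 20, 22, 25, 30, 32, 33}
A ∩ B includes only elements in both sets.
Check each element of A against B:
6 ✓, 11 ✓, 22 ✓, 23 ✗, 37 ✗, 39 ✗
A ∩ B = {6, 11, 22}

{6, 11, 22}


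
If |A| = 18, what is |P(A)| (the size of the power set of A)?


The set has 18 elements.
The power set contains all possible subsets.
|P(A)| = 2^|A| = 2^18 = 262144

262144


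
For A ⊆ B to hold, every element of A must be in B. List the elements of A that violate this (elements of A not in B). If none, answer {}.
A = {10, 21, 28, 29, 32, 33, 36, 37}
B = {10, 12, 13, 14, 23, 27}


Set A = {10, 21, 28, 29, 32, 33, 36, 37}
Set B = {10, 12, 13, 14, 23, 27}
Check each element of A against B:
10 ∈ B, 21 ∉ B (include), 28 ∉ B (include), 29 ∉ B (include), 32 ∉ B (include), 33 ∉ B (include), 36 ∉ B (include), 37 ∉ B (include)
Elements of A not in B: {21, 28, 29, 32, 33, 36, 37}

{21, 28, 29, 32, 33, 36, 37}


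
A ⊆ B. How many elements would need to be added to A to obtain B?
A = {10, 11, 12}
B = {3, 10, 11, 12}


Set A = {10, 11, 12}, |A| = 3
Set B = {3, 10, 11, 12}, |B| = 4
Since A ⊆ B: B \ A = {3}
|B| - |A| = 4 - 3 = 1

1


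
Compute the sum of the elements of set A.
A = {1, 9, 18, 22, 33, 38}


Set A = {1, 9, 18, 22, 33, 38}
Sum = 1 + 9 + 18 + 22 + 33 + 38 = 121

121


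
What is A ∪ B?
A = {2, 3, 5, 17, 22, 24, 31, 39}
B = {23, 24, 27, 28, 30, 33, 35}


Set A = {2, 3, 5, 17, 22, 24, 31, 39}
Set B = {23, 24, 27, 28, 30, 33, 35}
A ∪ B includes all elements in either set.
Elements from A: {2, 3, 5, 17, 22, 24, 31, 39}
Elements from B not already included: {23, 27, 28, 30, 33, 35}
A ∪ B = {2, 3, 5, 17, 22, 23, 24, 27, 28, 30, 31, 33, 35, 39}

{2, 3, 5, 17, 22, 23, 24, 27, 28, 30, 31, 33, 35, 39}


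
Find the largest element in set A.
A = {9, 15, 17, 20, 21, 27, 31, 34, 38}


Set A = {9, 15, 17, 20, 21, 27, 31, 34, 38}
Elements in ascending order: 9, 15, 17, 20, 21, 27, 31, 34, 38
The largest element is 38.

38


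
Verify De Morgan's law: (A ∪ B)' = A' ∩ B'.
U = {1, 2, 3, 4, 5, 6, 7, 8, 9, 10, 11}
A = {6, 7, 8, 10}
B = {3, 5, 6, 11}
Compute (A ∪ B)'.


U = {1, 2, 3, 4, 5, 6, 7, 8, 9, 10, 11}
A = {6, 7, 8, 10}, B = {3, 5, 6, 11}
A ∪ B = {3, 5, 6, 7, 8, 10, 11}
(A ∪ B)' = U \ (A ∪ B) = {1, 2, 4, 9}
Verification via A' ∩ B': A' = {1, 2, 3, 4, 5, 9, 11}, B' = {1, 2, 4, 7, 8, 9, 10}
A' ∩ B' = {1, 2, 4, 9} ✓

{1, 2, 4, 9}


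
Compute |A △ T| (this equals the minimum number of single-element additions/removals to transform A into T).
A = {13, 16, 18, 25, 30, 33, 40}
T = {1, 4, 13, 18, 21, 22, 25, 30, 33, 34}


Set A = {13, 16, 18, 25, 30, 33, 40}
Set T = {1, 4, 13, 18, 21, 22, 25, 30, 33, 34}
Elements to remove from A (in A, not in T): {16, 40} → 2 removals
Elements to add to A (in T, not in A): {1, 4, 21, 22, 34} → 5 additions
Total edits = 2 + 5 = 7

7


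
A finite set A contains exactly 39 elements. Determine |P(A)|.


The set has 39 elements.
The power set contains all possible subsets.
|P(A)| = 2^|A| = 2^39 = 549755813888

549755813888


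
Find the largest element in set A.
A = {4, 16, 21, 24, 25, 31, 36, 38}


Set A = {4, 16, 21, 24, 25, 31, 36, 38}
Elements in ascending order: 4, 16, 21, 24, 25, 31, 36, 38
The largest element is 38.

38


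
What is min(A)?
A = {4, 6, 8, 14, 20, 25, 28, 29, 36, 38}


Set A = {4, 6, 8, 14, 20, 25, 28, 29, 36, 38}
Elements in ascending order: 4, 6, 8, 14, 20, 25, 28, 29, 36, 38
The smallest element is 4.

4


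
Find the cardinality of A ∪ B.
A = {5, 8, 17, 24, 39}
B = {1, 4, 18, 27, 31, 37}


Set A = {5, 8, 17, 24, 39}, |A| = 5
Set B = {1, 4, 18, 27, 31, 37}, |B| = 6
A ∩ B = {}, |A ∩ B| = 0
|A ∪ B| = |A| + |B| - |A ∩ B| = 5 + 6 - 0 = 11

11


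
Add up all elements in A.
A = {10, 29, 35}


Set A = {10, 29, 35}
Sum = 10 + 29 + 35 = 74

74


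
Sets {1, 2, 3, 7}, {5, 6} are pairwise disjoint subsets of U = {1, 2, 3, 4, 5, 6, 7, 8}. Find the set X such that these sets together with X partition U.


U = {1, 2, 3, 4, 5, 6, 7, 8}
Shown blocks: {1, 2, 3, 7}, {5, 6}
A partition's blocks are pairwise disjoint and cover U, so the missing block = U \ (union of shown blocks).
Union of shown blocks: {1, 2, 3, 5, 6, 7}
Missing block = U \ (union) = {4, 8}

{4, 8}


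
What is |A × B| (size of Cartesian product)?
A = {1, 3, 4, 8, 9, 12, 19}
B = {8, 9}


Set A = {1, 3, 4, 8, 9, 12, 19} has 7 elements.
Set B = {8, 9} has 2 elements.
|A × B| = |A| × |B| = 7 × 2 = 14

14


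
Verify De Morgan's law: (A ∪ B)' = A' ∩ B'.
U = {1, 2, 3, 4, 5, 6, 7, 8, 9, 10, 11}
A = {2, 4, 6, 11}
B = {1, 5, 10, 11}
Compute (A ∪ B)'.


U = {1, 2, 3, 4, 5, 6, 7, 8, 9, 10, 11}
A = {2, 4, 6, 11}, B = {1, 5, 10, 11}
A ∪ B = {1, 2, 4, 5, 6, 10, 11}
(A ∪ B)' = U \ (A ∪ B) = {3, 7, 8, 9}
Verification via A' ∩ B': A' = {1, 3, 5, 7, 8, 9, 10}, B' = {2, 3, 4, 6, 7, 8, 9}
A' ∩ B' = {3, 7, 8, 9} ✓

{3, 7, 8, 9}


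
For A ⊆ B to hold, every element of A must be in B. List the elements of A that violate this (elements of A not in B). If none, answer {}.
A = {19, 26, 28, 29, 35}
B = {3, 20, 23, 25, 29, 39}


Set A = {19, 26, 28, 29, 35}
Set B = {3, 20, 23, 25, 29, 39}
Check each element of A against B:
19 ∉ B (include), 26 ∉ B (include), 28 ∉ B (include), 29 ∈ B, 35 ∉ B (include)
Elements of A not in B: {19, 26, 28, 35}

{19, 26, 28, 35}


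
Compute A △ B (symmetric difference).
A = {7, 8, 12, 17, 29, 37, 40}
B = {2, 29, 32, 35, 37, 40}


Set A = {7, 8, 12, 17, 29, 37, 40}
Set B = {2, 29, 32, 35, 37, 40}
A △ B = (A \ B) ∪ (B \ A)
Elements in A but not B: {7, 8, 12, 17}
Elements in B but not A: {2, 32, 35}
A △ B = {2, 7, 8, 12, 17, 32, 35}

{2, 7, 8, 12, 17, 32, 35}


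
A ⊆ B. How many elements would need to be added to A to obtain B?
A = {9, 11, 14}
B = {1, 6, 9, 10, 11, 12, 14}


Set A = {9, 11, 14}, |A| = 3
Set B = {1, 6, 9, 10, 11, 12, 14}, |B| = 7
Since A ⊆ B: B \ A = {1, 6, 10, 12}
|B| - |A| = 7 - 3 = 4

4


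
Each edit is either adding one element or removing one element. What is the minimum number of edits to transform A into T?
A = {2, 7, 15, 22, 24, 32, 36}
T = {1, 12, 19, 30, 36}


Set A = {2, 7, 15, 22, 24, 32, 36}
Set T = {1, 12, 19, 30, 36}
Elements to remove from A (in A, not in T): {2, 7, 15, 22, 24, 32} → 6 removals
Elements to add to A (in T, not in A): {1, 12, 19, 30} → 4 additions
Total edits = 6 + 4 = 10

10
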